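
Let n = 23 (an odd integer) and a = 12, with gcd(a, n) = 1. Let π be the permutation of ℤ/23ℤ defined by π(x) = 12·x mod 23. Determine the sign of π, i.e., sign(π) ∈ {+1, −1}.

+1

Trace 18: π^k(18) = [18, 9, 16, 8, 4, 2, 1] for k=0..6.
The orbit structure of x ↦ 12x mod 23: 3 orbits of sizes [11, 11, 1].
sign(π) = (−1)^{n − #cycles} = (−1)^{23−3} = (−1)^20 = +1.
The Jacobi symbol (12|23) = +1 (Zolotarev) agrees.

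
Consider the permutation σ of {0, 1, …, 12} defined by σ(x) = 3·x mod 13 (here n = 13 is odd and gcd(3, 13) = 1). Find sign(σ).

Start at x=3: 3 → 9 → 1 → 3 (one orbit).
Decompose π into cycles: lengths [3, 3, 3, 3, 1] (5 cycles, including the fixed point 0).
5 cycles on 13: each ℓ→(−1)^(ℓ−1), product (−1)^8 = +1.

+1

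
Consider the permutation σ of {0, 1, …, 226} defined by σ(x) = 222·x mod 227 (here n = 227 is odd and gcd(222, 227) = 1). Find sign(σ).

+1

Trace 205: π^k(205) = [205, 110, 131, 26, 97, 196, 155] for k=0..6.
3 cycles of lengths [113, 113, 1].
With 3 cycles on 227 points, sign = (−1)^{227−3} = +1.
Check: (222/227) = +1 by Zolotarev.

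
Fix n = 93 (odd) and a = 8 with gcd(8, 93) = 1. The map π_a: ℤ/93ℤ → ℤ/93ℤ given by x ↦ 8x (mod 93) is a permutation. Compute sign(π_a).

-1

Orbit of 1 under x↦8x: [1, 8, 64, 47, 4, 32, 70]… (length divides ord_93(8)).
π_8 has 14 disjoint cycles with lengths [10, 10, 10, 10, 10, 10, 5, 5, 5, 5, 5, 5, 2, 1] on {0,…,92}.
sign(π) = (−1)^{n − #cycles} = (−1)^{93−14} = (−1)^79 = -1.
The Jacobi symbol (8|93) = -1 (Zolotarev) agrees.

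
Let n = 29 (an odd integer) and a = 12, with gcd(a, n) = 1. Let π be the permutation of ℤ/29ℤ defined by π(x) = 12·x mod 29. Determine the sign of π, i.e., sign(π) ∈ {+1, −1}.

-1

Trace 1: π^k(1) = [1, 12, 28, 17] for k=0..3.
Cycle lengths of π_12 on ℤ/29ℤ: [4, 4, 4, 4, 4, 4, 4, 1]; 8 cycles in total.
With 8 cycles on 29 points, sign = (−1)^{29−8} = -1.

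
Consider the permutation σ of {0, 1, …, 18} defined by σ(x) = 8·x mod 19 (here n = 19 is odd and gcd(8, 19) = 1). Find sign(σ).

-1

Trace 18: π^k(18) = [18, 11, 12, 1, 8, 7] for k=0..5.
The orbit structure of x ↦ 8x mod 19: 4 orbits of sizes [6, 6, 6, 1].
Σ(ℓ_i−1) = 19−4 = 15; sign = (−1)^15 = -1.
The Jacobi symbol (8|19) = -1 (Zolotarev) agrees.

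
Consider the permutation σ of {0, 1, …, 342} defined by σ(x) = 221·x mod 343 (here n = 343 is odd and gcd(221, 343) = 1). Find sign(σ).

+1

Orbit of 11 under x↦221x: [11, 30, 113, 277, 163, 8, 53]… (length divides ord_343(221)).
π_221 has 7 disjoint cycles with lengths [147, 147, 21, 21, 3, 3, 1] on {0,…,342}.
With 7 cycles on 343 points, sign = (−1)^{343−7} = +1.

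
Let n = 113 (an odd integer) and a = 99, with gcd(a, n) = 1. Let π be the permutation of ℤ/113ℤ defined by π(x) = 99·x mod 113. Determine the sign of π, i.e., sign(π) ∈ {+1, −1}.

Start at x=106: 106 → 98 → 97 → 111 → 28 → 60 → 64 → … (one orbit).
π_99 has 5 disjoint cycles with lengths [28, 28, 28, 28, 1] on {0,…,112}.
sign(π) = (−1)^{n − #cycles} = (−1)^{113−5} = (−1)^108 = +1.
Zolotarev: (99|113) = +1, matching the cycle-count sign.

+1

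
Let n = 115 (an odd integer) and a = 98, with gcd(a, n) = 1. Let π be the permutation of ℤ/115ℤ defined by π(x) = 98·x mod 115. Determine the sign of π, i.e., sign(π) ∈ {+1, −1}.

Start at x=47: 47 → 6 → 13 → 9 → 77 → 71 → 58 → … (one orbit).
The orbit structure of x ↦ 98x mod 115: 6 orbits of sizes [44, 44, 11, 11, 4, 1].
Σ(ℓ_i−1) = 115−6 = 109; sign = (−1)^109 = -1.

-1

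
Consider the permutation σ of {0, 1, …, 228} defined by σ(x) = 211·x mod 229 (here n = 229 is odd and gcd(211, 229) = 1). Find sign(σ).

-1

Orbit of 95 under x↦211x: [95, 122, 94, 140, 228, 18, 134]… (length divides ord_229(211)).
Cycle type of π: 12×19 + 1; total 20 cycles.
With 20 cycles on 229 points, sign = (−1)^{229−20} = -1.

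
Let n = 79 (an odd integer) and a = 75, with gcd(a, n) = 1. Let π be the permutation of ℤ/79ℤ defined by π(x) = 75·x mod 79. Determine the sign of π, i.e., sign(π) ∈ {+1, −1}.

-1

Start at x=58: 58 → 5 → 59 → 1 → 75 → 16 → 15 → … (one orbit).
Cycle type of π: 78 + 1; total 2 cycles.
2 cycles on 79: each ℓ→(−1)^(ℓ−1), product (−1)^77 = -1.
(75|79)_J = -1 (Zolotarev's lemma cross-check).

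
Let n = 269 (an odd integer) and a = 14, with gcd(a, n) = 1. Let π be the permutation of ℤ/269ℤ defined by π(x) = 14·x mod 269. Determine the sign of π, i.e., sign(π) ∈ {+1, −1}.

+1

Trace 118: π^k(118) = [118, 38, 263, 185, 169, 214, 37] for k=0..6.
Decompose π into cycles: lengths [67, 67, 67, 67, 1] (5 cycles, including the fixed point 0).
Σ(ℓ_i−1) = 269−5 = 264; sign = (−1)^264 = +1.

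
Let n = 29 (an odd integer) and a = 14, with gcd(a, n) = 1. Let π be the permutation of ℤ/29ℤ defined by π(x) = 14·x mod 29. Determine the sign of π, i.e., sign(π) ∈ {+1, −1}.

Trace 5: π^k(5) = [5, 12, 23, 3, 13, 8, 25] for k=0..6.
The orbit structure of x ↦ 14x mod 29: 2 orbits of sizes [28, 1].
n − c = 29 − 2 = 27; sign = (−1)^27 = -1.

-1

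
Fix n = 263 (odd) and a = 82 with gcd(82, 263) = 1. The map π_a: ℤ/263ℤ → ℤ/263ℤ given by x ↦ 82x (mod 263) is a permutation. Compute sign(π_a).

-1

Start at x=85: 85 → 132 → 41 → 206 → 60 → 186 → 261 → … (one orbit).
Decompose π into cycles: lengths [262, 1] (2 cycles, including the fixed point 0).
With 2 cycles on 263 points, sign = (−1)^{263−2} = -1.
(82|263)_J = -1 (Zolotarev's lemma cross-check).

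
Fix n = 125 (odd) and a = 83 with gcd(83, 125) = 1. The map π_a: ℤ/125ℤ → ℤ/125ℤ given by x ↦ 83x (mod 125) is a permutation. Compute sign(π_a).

-1

Orbit of 104 under x↦83x: [104, 7, 81, 98, 9, 122, 1]… (length divides ord_125(83)).
Cycle type of π: 100 + 20 + 4 + 1; total 4 cycles.
4 cycles on 125: each ℓ→(−1)^(ℓ−1), product (−1)^121 = -1.
Via Zolotarev, sign(π_{83}) = (83|125) = -1.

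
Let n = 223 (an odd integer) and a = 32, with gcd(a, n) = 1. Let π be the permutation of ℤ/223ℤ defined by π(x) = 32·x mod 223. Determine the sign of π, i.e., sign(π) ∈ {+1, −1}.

Start at x=30: 30 → 68 → 169 → 56 → 8 → 33 → 164 → … (one orbit).
Decompose π into cycles: lengths [37, 37, 37, 37, 37, 37, 1] (7 cycles, including the fixed point 0).
With 7 cycles on 223 points, sign = (−1)^{223−7} = +1.

+1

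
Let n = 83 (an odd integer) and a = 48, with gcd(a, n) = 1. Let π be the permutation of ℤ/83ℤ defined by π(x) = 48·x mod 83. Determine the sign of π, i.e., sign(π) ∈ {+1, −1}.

+1

Orbit of 64 under x↦48x: [64, 1, 48, 63, 36, 68, 27]… (length divides ord_83(48)).
Cycle lengths of π_48 on ℤ/83ℤ: [41, 41, 1]; 3 cycles in total.
n − c = 83 − 3 = 80; sign = (−1)^80 = +1.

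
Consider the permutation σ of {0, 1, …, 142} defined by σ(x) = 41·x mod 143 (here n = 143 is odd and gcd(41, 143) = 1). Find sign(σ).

+1

Trace 46: π^k(46) = [46, 27, 106, 56, 8, 42, 6] for k=0..6.
The orbit structure of x ↦ 41x mod 143: 5 orbits of sizes [60, 60, 12, 10, 1].
5 cycles on 143: each ℓ→(−1)^(ℓ−1), product (−1)^138 = +1.
Zolotarev: (41|143) = +1, matching the cycle-count sign.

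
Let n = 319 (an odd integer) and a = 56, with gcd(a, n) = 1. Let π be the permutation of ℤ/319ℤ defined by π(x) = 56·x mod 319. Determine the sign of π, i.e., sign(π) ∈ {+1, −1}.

Orbit of 45 under x↦56x: [45, 287, 122, 133, 111, 155, 67]… (length divides ord_319(56)).
Cycle lengths of π_56 on ℤ/319ℤ: [28, 28, 28, 28, 28, 28, 28, 28, 28, 28, 28, 1, 1, 1, 1, 1, 1, 1, 1, 1, 1, 1]; 22 cycles in total.
22 cycles on 319: each ℓ→(−1)^(ℓ−1), product (−1)^297 = -1.
Via Zolotarev, sign(π_{56}) = (56|319) = -1.

-1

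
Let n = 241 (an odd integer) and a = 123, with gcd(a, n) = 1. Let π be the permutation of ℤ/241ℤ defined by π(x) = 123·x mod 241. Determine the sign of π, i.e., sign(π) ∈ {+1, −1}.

+1

Start at x=119: 119 → 177 → 81 → 82 → 205 → 151 → 16 → … (one orbit).
The orbit structure of x ↦ 123x mod 241: 5 orbits of sizes [60, 60, 60, 60, 1].
With 5 cycles on 241 points, sign = (−1)^{241−5} = +1.
The Jacobi symbol (123|241) = +1 (Zolotarev) agrees.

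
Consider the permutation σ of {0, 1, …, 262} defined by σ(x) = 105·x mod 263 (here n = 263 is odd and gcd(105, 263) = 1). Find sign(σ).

+1

Orbit of 153 under x↦105x: [153, 22, 206, 64, 145, 234, 111]… (length divides ord_263(105)).
3 cycles of lengths [131, 131, 1].
n − c = 263 − 3 = 260; sign = (−1)^260 = +1.
Zolotarev: (105|263) = +1, matching the cycle-count sign.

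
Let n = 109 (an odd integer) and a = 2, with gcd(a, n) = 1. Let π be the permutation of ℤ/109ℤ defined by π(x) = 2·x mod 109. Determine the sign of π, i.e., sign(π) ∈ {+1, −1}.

-1

Start at x=33: 33 → 66 → 23 → 46 → 92 → 75 → 41 → … (one orbit).
Decompose π into cycles: lengths [36, 36, 36, 1] (4 cycles, including the fixed point 0).
109 − 4 = 105 transpositions; sign(π) = (−1)^105 = -1.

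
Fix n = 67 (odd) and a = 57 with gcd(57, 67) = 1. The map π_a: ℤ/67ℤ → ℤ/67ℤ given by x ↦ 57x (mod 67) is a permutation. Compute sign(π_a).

-1

Orbit of 33 under x↦57x: [33, 5, 17, 31, 25, 18, 21]… (length divides ord_67(57)).
2 cycles of lengths [66, 1].
2 cycles on 67: each ℓ→(−1)^(ℓ−1), product (−1)^65 = -1.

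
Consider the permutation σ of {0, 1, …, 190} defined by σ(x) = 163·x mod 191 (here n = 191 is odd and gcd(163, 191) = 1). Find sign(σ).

Trace 51: π^k(51) = [51, 100, 65, 90, 154, 81, 24] for k=0..6.
3 cycles of lengths [95, 95, 1].
3 cycles on 191: each ℓ→(−1)^(ℓ−1), product (−1)^188 = +1.
Zolotarev: (163|191) = +1, matching the cycle-count sign.

+1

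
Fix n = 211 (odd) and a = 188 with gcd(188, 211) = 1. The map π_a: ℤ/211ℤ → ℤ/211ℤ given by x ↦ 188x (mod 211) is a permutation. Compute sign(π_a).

+1

Orbit of 1 under x↦188x: [1, 188, 107, 71, 55]… (length divides ord_211(188)).
π_188 has 43 disjoint cycles with lengths [5, 5, 5, 5, 5, 5, 5, 5, 5, 5, 5, 5, 5, 5, 5, 5, 5, 5, 5, 5, 5, 5, 5, 5, 5, 5, 5, 5, 5, 5, 5, 5, 5, 5, 5, 5, 5, 5, 5, 5, 5, 5, 1] on {0,…,210}.
43 cycles on 211: each ℓ→(−1)^(ℓ−1), product (−1)^168 = +1.
Zolotarev: (188|211) = +1, matching the cycle-count sign.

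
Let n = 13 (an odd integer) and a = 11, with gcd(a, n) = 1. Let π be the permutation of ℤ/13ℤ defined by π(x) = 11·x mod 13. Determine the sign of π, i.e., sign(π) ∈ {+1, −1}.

Trace 7: π^k(7) = [7, 12, 2, 9, 8, 10, 6] for k=0..6.
Decompose π into cycles: lengths [12, 1] (2 cycles, including the fixed point 0).
2 cycles on 13: each ℓ→(−1)^(ℓ−1), product (−1)^11 = -1.
Via Zolotarev, sign(π_{11}) = (11|13) = -1.

-1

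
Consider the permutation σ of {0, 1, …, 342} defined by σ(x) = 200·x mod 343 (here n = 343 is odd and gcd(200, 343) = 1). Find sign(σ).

+1

Start at x=86: 86 → 50 → 53 → 310 → 260 → 207 → 240 → … (one orbit).
Cycle type of π: 147×2 + 21×2 + 3×2 + 1; total 7 cycles.
n − c = 343 − 7 = 336; sign = (−1)^336 = +1.
Check: (200/343) = +1 by Zolotarev.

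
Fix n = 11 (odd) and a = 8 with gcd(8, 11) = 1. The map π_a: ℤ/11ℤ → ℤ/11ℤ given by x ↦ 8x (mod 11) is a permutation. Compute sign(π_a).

-1

Trace 1: π^k(1) = [1, 8, 9, 6, 4, 10, 3] for k=0..6.
The orbit structure of x ↦ 8x mod 11: 2 orbits of sizes [10, 1].
11 − 2 = 9 transpositions; sign(π) = (−1)^9 = -1.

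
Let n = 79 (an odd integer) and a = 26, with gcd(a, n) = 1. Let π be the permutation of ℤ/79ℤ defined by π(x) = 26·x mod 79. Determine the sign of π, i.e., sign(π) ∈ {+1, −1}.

+1

Trace 73: π^k(73) = [73, 2, 52, 9, 76, 1, 26] for k=0..6.
Cycle lengths of π_26 on ℤ/79ℤ: [39, 39, 1]; 3 cycles in total.
n − c = 79 − 3 = 76; sign = (−1)^76 = +1.
Check: (26/79) = +1 by Zolotarev.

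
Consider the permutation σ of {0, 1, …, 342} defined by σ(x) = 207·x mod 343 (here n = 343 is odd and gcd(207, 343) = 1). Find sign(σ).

+1

Trace 144: π^k(144) = [144, 310, 29, 172, 275, 330, 53] for k=0..6.
π_207 has 7 disjoint cycles with lengths [147, 147, 21, 21, 3, 3, 1] on {0,…,342}.
343 − 7 = 336 transpositions; sign(π) = (−1)^336 = +1.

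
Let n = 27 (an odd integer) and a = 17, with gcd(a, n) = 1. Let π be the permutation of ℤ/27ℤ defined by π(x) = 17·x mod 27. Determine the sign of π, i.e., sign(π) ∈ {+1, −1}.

Orbit of 8 under x↦17x: [8, 1, 17, 19, 26, 10]… (length divides ord_27(17)).
Decompose π into cycles: lengths [6, 6, 6, 2, 2, 2, 2, 1] (8 cycles, including the fixed point 0).
Σ(ℓ_i−1) = 27−8 = 19; sign = (−1)^19 = -1.
Check: (17/27) = -1 by Zolotarev.

-1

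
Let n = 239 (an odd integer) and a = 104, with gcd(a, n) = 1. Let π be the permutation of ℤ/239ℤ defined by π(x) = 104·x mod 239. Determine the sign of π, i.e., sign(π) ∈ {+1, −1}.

Trace 141: π^k(141) = [141, 85, 236, 166, 56, 88, 70] for k=0..6.
Decompose π into cycles: lengths [238, 1] (2 cycles, including the fixed point 0).
With 2 cycles on 239 points, sign = (−1)^{239−2} = -1.
(104|239)_J = -1 (Zolotarev's lemma cross-check).

-1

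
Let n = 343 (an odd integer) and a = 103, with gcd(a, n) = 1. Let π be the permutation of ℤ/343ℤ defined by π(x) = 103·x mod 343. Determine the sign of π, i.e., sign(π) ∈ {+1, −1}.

Trace 48: π^k(48) = [48, 142, 220, 22, 208, 158, 153] for k=0..6.
π_103 has 4 disjoint cycles with lengths [294, 42, 6, 1] on {0,…,342}.
With 4 cycles on 343 points, sign = (−1)^{343−4} = -1.

-1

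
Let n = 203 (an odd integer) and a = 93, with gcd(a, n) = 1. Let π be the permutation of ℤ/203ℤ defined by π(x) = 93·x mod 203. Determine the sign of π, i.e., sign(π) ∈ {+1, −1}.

Trace 183: π^k(183) = [183, 170, 179, 1, 93, 123, 71] for k=0..6.
9 cycles of lengths [42, 42, 42, 42, 14, 14, 3, 3, 1].
203 − 9 = 194 transpositions; sign(π) = (−1)^194 = +1.
The Jacobi symbol (93|203) = +1 (Zolotarev) agrees.

+1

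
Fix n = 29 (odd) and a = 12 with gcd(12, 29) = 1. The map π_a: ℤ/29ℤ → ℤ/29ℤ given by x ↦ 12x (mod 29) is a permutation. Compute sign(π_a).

-1

Start at x=1: 1 → 12 → 28 → 17 → 1 (one orbit).
π_12 has 8 disjoint cycles with lengths [4, 4, 4, 4, 4, 4, 4, 1] on {0,…,28}.
sign(π) = (−1)^{n − #cycles} = (−1)^{29−8} = (−1)^21 = -1.
Via Zolotarev, sign(π_{12}) = (12|29) = -1.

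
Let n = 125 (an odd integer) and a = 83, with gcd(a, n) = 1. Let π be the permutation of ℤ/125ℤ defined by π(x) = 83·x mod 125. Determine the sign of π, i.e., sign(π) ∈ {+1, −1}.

Start at x=64: 64 → 62 → 21 → 118 → 44 → 27 → 116 → … (one orbit).
4 cycles of lengths [100, 20, 4, 1].
4 cycles on 125: each ℓ→(−1)^(ℓ−1), product (−1)^121 = -1.

-1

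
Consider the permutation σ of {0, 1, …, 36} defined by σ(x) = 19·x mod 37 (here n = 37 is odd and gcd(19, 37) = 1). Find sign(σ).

Orbit of 8 under x↦19x: [8, 4, 2, 1, 19, 28, 14]… (length divides ord_37(19)).
π_19 has 2 disjoint cycles with lengths [36, 1] on {0,…,36}.
With 2 cycles on 37 points, sign = (−1)^{37−2} = -1.

-1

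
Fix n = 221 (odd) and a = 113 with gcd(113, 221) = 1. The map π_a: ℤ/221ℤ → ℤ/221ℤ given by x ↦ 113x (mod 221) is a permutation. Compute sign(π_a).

-1

Trace 152: π^k(152) = [152, 159, 66, 165, 81, 92, 9] for k=0..6.
Cycle type of π: 48×4 + 16 + 3×4 + 1; total 10 cycles.
221 − 10 = 211 transpositions; sign(π) = (−1)^211 = -1.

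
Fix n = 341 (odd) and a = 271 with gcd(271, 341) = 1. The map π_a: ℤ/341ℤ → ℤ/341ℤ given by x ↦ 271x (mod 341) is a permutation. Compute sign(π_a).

Start at x=1: 1 → 271 → 126 → 46 → 190 → 340 → 70 → … (one orbit).
The orbit structure of x ↦ 271x mod 341: 35 orbits of sizes [10, 10, 10, 10, 10, 10, 10, 10, 10, 10, 10, 10, 10, 10, 10, 10, 10, 10, 10, 10, 10, 10, 10, 10, 10, 10, 10, 10, 10, 10, 10, 10, 10, 10, 1].
n − c = 341 − 35 = 306; sign = (−1)^306 = +1.

+1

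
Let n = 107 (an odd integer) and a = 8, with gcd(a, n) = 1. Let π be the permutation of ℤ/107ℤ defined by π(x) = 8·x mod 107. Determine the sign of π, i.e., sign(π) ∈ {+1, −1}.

Orbit of 105 under x↦8x: [105, 91, 86, 46, 47, 55, 12]… (length divides ord_107(8)).
π_8 has 2 disjoint cycles with lengths [106, 1] on {0,…,106}.
Σ(ℓ_i−1) = 107−2 = 105; sign = (−1)^105 = -1.
(8|107)_J = -1 (Zolotarev's lemma cross-check).

-1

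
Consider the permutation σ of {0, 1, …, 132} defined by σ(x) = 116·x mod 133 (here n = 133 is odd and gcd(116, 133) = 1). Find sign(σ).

-1

Orbit of 60 under x↦116x: [60, 44, 50, 81, 86, 1, 116]… (length divides ord_133(116)).
π_116 has 10 disjoint cycles with lengths [18, 18, 18, 18, 18, 18, 18, 3, 3, 1] on {0,…,132}.
133 − 10 = 123 transpositions; sign(π) = (−1)^123 = -1.
(116|133)_J = -1 (Zolotarev's lemma cross-check).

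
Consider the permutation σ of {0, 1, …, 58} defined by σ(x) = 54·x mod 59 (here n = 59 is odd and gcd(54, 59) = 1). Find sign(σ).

Start at x=16: 16 → 38 → 46 → 6 → 29 → 32 → 17 → … (one orbit).
2 cycles of lengths [58, 1].
Σ(ℓ_i−1) = 59−2 = 57; sign = (−1)^57 = -1.
Zolotarev: (54|59) = -1, matching the cycle-count sign.

-1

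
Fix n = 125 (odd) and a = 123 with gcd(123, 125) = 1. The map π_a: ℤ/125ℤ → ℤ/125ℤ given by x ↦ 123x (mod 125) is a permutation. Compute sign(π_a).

-1

Orbit of 49 under x↦123x: [49, 27, 71, 108, 34, 57, 11]… (length divides ord_125(123)).
Decompose π into cycles: lengths [100, 20, 4, 1] (4 cycles, including the fixed point 0).
n − c = 125 − 4 = 121; sign = (−1)^121 = -1.
Via Zolotarev, sign(π_{123}) = (123|125) = -1.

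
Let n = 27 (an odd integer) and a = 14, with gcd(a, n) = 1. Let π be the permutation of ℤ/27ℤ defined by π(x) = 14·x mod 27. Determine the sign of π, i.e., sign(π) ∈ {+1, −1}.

Start at x=23: 23 → 25 → 26 → 13 → 20 → 10 → 5 → … (one orbit).
Decompose π into cycles: lengths [18, 6, 2, 1] (4 cycles, including the fixed point 0).
With 4 cycles on 27 points, sign = (−1)^{27−4} = -1.
(14|27)_J = -1 (Zolotarev's lemma cross-check).

-1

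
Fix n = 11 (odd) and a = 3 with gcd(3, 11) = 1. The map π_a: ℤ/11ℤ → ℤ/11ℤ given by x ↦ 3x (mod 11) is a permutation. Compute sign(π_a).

Start at x=3: 3 → 9 → 5 → 4 → 1 → 3 (one orbit).
3 cycles of lengths [5, 5, 1].
Σ(ℓ_i−1) = 11−3 = 8; sign = (−1)^8 = +1.
The Jacobi symbol (3|11) = +1 (Zolotarev) agrees.

+1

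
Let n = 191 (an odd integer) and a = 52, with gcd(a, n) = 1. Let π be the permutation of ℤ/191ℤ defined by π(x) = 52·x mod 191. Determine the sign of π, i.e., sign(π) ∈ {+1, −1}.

+1

Trace 150: π^k(150) = [150, 160, 107, 25, 154, 177, 36] for k=0..6.
The orbit structure of x ↦ 52x mod 191: 11 orbits of sizes [19, 19, 19, 19, 19, 19, 19, 19, 19, 19, 1].
n − c = 191 − 11 = 180; sign = (−1)^180 = +1.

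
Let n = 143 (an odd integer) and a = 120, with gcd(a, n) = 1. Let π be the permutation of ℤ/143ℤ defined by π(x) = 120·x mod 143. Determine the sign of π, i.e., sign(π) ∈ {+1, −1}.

Start at x=120: 120 → 100 → 131 → 133 → 87 → 1 → 120 (one orbit).
π_120 has 30 disjoint cycles with lengths [6, 6, 6, 6, 6, 6, 6, 6, 6, 6, 6, 6, 6, 6, 6, 6, 6, 6, 6, 6, 3, 3, 3, 3, 2, 2, 2, 2, 2, 1] on {0,…,142}.
With 30 cycles on 143 points, sign = (−1)^{143−30} = -1.
(120|143)_J = -1 (Zolotarev's lemma cross-check).

-1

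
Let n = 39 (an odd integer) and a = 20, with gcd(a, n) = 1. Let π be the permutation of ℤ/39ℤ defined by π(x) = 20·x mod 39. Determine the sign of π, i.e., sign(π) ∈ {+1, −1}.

+1

Start at x=20: 20 → 10 → 5 → 22 → 11 → 25 → 32 → … (one orbit).
Cycle lengths of π_20 on ℤ/39ℤ: [12, 12, 12, 2, 1]; 5 cycles in total.
sign(π) = (−1)^{n − #cycles} = (−1)^{39−5} = (−1)^34 = +1.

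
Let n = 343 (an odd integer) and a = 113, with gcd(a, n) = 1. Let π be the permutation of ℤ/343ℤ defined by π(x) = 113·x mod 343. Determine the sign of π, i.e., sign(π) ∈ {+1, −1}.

+1

Trace 267: π^k(267) = [267, 330, 246, 15, 323, 141, 155] for k=0..6.
The orbit structure of x ↦ 113x mod 343: 19 orbits of sizes [49, 49, 49, 49, 49, 49, 7, 7, 7, 7, 7, 7, 1, 1, 1, 1, 1, 1, 1].
Σ(ℓ_i−1) = 343−19 = 324; sign = (−1)^324 = +1.
(113|343)_J = +1 (Zolotarev's lemma cross-check).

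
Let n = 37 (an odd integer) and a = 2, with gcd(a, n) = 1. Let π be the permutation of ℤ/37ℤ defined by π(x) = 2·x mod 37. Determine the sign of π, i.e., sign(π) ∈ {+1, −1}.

Orbit of 1 under x↦2x: [1, 2, 4, 8, 16, 32, 27]… (length divides ord_37(2)).
Cycle type of π: 36 + 1; total 2 cycles.
With 2 cycles on 37 points, sign = (−1)^{37−2} = -1.
(2|37)_J = -1 (Zolotarev's lemma cross-check).

-1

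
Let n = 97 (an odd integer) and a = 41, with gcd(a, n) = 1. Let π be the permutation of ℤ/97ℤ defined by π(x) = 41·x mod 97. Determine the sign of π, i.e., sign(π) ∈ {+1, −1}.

-1

Orbit of 23 under x↦41x: [23, 70, 57, 9, 78, 94, 71]… (length divides ord_97(41)).
π_41 has 2 disjoint cycles with lengths [96, 1] on {0,…,96}.
2 cycles on 97: each ℓ→(−1)^(ℓ−1), product (−1)^95 = -1.
Via Zolotarev, sign(π_{41}) = (41|97) = -1.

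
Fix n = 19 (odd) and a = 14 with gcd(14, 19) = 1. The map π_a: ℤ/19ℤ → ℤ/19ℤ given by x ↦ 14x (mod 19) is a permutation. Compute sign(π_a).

-1

Start at x=10: 10 → 7 → 3 → 4 → 18 → 5 → 13 → … (one orbit).
The orbit structure of x ↦ 14x mod 19: 2 orbits of sizes [18, 1].
sign(π) = (−1)^{n − #cycles} = (−1)^{19−2} = (−1)^17 = -1.
Via Zolotarev, sign(π_{14}) = (14|19) = -1.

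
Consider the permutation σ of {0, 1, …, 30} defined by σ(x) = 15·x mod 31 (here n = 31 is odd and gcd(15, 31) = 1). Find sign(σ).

-1

Orbit of 30 under x↦15x: [30, 16, 23, 4, 29, 1, 15]… (length divides ord_31(15)).
Cycle lengths of π_15 on ℤ/31ℤ: [10, 10, 10, 1]; 4 cycles in total.
sign(π) = (−1)^{n − #cycles} = (−1)^{31−4} = (−1)^27 = -1.
Check: (15/31) = -1 by Zolotarev.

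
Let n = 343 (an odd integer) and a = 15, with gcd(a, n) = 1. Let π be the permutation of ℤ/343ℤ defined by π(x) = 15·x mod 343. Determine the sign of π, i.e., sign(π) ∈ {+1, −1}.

Start at x=204: 204 → 316 → 281 → 99 → 113 → 323 → 43 → … (one orbit).
19 cycles of lengths [49, 49, 49, 49, 49, 49, 7, 7, 7, 7, 7, 7, 1, 1, 1, 1, 1, 1, 1].
Σ(ℓ_i−1) = 343−19 = 324; sign = (−1)^324 = +1.

+1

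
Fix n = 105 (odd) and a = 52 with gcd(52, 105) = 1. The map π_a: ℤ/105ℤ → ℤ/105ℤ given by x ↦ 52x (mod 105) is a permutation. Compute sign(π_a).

+1

Start at x=4: 4 → 103 → 1 → 52 → 79 → 13 → 46 → … (one orbit).
Cycle type of π: 12×6 + 6×3 + 4×3 + 1×3; total 15 cycles.
Σ(ℓ_i−1) = 105−15 = 90; sign = (−1)^90 = +1.
Via Zolotarev, sign(π_{52}) = (52|105) = +1.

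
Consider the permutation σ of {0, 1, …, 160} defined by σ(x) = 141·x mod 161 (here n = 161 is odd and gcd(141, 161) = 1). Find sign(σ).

+1

Start at x=141: 141 → 78 → 50 → 127 → 36 → 85 → 71 → … (one orbit).
21 cycles of lengths [11, 11, 11, 11, 11, 11, 11, 11, 11, 11, 11, 11, 11, 11, 1, 1, 1, 1, 1, 1, 1].
sign(π) = (−1)^{n − #cycles} = (−1)^{161−21} = (−1)^140 = +1.
The Jacobi symbol (141|161) = +1 (Zolotarev) agrees.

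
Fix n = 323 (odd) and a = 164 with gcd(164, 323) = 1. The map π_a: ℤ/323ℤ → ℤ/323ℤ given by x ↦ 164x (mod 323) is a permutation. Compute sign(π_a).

Trace 144: π^k(144) = [144, 37, 254, 312, 134, 12, 30] for k=0..6.
Cycle lengths of π_164 on ℤ/323ℤ: [48, 48, 48, 48, 48, 48, 16, 6, 6, 6, 1]; 11 cycles in total.
With 11 cycles on 323 points, sign = (−1)^{323−11} = +1.

+1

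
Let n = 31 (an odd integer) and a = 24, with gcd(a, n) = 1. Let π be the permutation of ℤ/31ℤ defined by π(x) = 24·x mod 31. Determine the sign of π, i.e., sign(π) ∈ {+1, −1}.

Start at x=9: 9 → 30 → 7 → 13 → 2 → 17 → 5 → … (one orbit).
π_24 has 2 disjoint cycles with lengths [30, 1] on {0,…,30}.
sign(π) = (−1)^{n − #cycles} = (−1)^{31−2} = (−1)^29 = -1.

-1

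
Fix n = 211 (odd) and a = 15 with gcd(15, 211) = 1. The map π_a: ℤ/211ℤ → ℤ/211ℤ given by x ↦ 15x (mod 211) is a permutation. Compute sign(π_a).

-1

Orbit of 15 under x↦15x: [15, 14, 210, 196, 197, 1]… (length divides ord_211(15)).
Decompose π into cycles: lengths [6, 6, 6, 6, 6, 6, 6, 6, 6, 6, 6, 6, 6, 6, 6, 6, 6, 6, 6, 6, 6, 6, 6, 6, 6, 6, 6, 6, 6, 6, 6, 6, 6, 6, 6, 1] (36 cycles, including the fixed point 0).
n − c = 211 − 36 = 175; sign = (−1)^175 = -1.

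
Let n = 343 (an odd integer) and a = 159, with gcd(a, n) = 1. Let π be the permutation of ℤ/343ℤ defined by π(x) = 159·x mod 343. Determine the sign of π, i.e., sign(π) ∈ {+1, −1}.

-1

Orbit of 316 under x↦159x: [316, 166, 326, 41, 2, 318, 141]… (length divides ord_343(159)).
The orbit structure of x ↦ 159x mod 343: 4 orbits of sizes [294, 42, 6, 1].
n − c = 343 − 4 = 339; sign = (−1)^339 = -1.
Check: (159/343) = -1 by Zolotarev.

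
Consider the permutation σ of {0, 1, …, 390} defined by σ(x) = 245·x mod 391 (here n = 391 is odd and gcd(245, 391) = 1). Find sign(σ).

Start at x=9: 9 → 250 → 254 → 61 → 87 → 201 → 370 → … (one orbit).
Decompose π into cycles: lengths [176, 176, 22, 16, 1] (5 cycles, including the fixed point 0).
Σ(ℓ_i−1) = 391−5 = 386; sign = (−1)^386 = +1.

+1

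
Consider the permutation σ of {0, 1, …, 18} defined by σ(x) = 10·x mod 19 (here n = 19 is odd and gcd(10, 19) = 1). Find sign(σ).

Trace 14: π^k(14) = [14, 7, 13, 16, 8, 4, 2] for k=0..6.
Decompose π into cycles: lengths [18, 1] (2 cycles, including the fixed point 0).
2 cycles on 19: each ℓ→(−1)^(ℓ−1), product (−1)^17 = -1.

-1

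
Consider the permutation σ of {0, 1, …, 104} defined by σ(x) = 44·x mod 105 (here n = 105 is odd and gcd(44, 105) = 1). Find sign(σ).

Orbit of 29 under x↦44x: [29, 16, 74, 1, 44, 46]… (length divides ord_105(44)).
The orbit structure of x ↦ 44x mod 105: 24 orbits of sizes [6, 6, 6, 6, 6, 6, 6, 6, 6, 6, 6, 6, 6, 6, 3, 3, 2, 2, 2, 2, 2, 2, 2, 1].
With 24 cycles on 105 points, sign = (−1)^{105−24} = -1.

-1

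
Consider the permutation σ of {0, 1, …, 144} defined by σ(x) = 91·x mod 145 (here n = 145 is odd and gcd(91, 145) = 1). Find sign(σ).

+1

Orbit of 36 under x↦91x: [36, 86, 141, 71, 81, 121, 136]… (length divides ord_145(91)).
Cycle type of π: 14×10 + 1×5; total 15 cycles.
With 15 cycles on 145 points, sign = (−1)^{145−15} = +1.
(91|145)_J = +1 (Zolotarev's lemma cross-check).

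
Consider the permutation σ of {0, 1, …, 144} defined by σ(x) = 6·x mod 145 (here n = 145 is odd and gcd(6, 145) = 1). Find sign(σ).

Start at x=121: 121 → 1 → 6 → 36 → 71 → 136 → 91 → … (one orbit).
15 cycles of lengths [14, 14, 14, 14, 14, 14, 14, 14, 14, 14, 1, 1, 1, 1, 1].
With 15 cycles on 145 points, sign = (−1)^{145−15} = +1.

+1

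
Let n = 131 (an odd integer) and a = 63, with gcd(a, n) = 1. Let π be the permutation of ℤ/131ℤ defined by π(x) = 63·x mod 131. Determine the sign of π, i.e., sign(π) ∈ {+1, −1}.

Orbit of 80 under x↦63x: [80, 62, 107, 60, 112, 113, 45]… (length divides ord_131(63)).
Cycle type of π: 13×10 + 1; total 11 cycles.
131 − 11 = 120 transpositions; sign(π) = (−1)^120 = +1.

+1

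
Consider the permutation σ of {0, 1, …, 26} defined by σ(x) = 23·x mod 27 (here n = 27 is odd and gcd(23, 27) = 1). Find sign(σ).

Trace 10: π^k(10) = [10, 14, 25, 8, 22, 20, 1] for k=0..6.
4 cycles of lengths [18, 6, 2, 1].
sign(π) = (−1)^{n − #cycles} = (−1)^{27−4} = (−1)^23 = -1.
Via Zolotarev, sign(π_{23}) = (23|27) = -1.

-1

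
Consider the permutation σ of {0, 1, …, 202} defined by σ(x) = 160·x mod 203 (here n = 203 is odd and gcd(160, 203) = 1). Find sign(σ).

+1

Start at x=22: 22 → 69 → 78 → 97 → 92 → 104 → 197 → … (one orbit).
11 cycles of lengths [28, 28, 28, 28, 28, 28, 28, 2, 2, 2, 1].
Σ(ℓ_i−1) = 203−11 = 192; sign = (−1)^192 = +1.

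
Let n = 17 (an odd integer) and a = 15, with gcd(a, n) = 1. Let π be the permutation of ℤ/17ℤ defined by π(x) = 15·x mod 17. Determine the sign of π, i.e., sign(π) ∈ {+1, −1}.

+1

Orbit of 1 under x↦15x: [1, 15, 4, 9, 16, 2, 13]… (length divides ord_17(15)).
Cycle type of π: 8×2 + 1; total 3 cycles.
sign(π) = (−1)^{n − #cycles} = (−1)^{17−3} = (−1)^14 = +1.
(15|17)_J = +1 (Zolotarev's lemma cross-check).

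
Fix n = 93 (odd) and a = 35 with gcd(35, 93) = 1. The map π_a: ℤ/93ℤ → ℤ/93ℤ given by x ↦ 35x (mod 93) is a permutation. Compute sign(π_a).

-1

Start at x=35: 35 → 16 → 2 → 70 → 32 → 4 → 47 → … (one orbit).
π_35 has 14 disjoint cycles with lengths [10, 10, 10, 10, 10, 10, 5, 5, 5, 5, 5, 5, 2, 1] on {0,…,92}.
14 cycles on 93: each ℓ→(−1)^(ℓ−1), product (−1)^79 = -1.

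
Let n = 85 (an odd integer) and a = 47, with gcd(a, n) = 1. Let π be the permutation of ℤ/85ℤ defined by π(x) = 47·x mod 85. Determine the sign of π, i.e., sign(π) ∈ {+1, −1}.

Start at x=1: 1 → 47 → 84 → 38 → 1 (one orbit).
π_47 has 22 disjoint cycles with lengths [4, 4, 4, 4, 4, 4, 4, 4, 4, 4, 4, 4, 4, 4, 4, 4, 4, 4, 4, 4, 4, 1] on {0,…,84}.
85 − 22 = 63 transpositions; sign(π) = (−1)^63 = -1.

-1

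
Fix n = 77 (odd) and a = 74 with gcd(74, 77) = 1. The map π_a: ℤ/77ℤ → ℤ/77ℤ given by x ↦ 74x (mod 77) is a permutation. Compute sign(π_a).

-1

Start at x=51: 51 → 1 → 74 → 9 → 50 → 4 → 65 → … (one orbit).
The orbit structure of x ↦ 74x mod 77: 6 orbits of sizes [30, 30, 10, 3, 3, 1].
n − c = 77 − 6 = 71; sign = (−1)^71 = -1.
Check: (74/77) = -1 by Zolotarev.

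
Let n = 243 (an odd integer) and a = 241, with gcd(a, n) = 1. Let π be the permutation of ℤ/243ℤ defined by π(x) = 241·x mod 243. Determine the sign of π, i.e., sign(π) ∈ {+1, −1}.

+1

Trace 49: π^k(49) = [49, 145, 196, 94, 55, 133, 220] for k=0..6.
Cycle type of π: 81×2 + 27×2 + 9×2 + 3×2 + 1×3; total 11 cycles.
sign(π) = (−1)^{n − #cycles} = (−1)^{243−11} = (−1)^232 = +1.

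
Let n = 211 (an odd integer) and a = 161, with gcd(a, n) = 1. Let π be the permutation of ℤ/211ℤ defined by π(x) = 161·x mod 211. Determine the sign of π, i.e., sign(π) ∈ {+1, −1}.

+1

Orbit of 196 under x↦161x: [196, 117, 58, 54, 43, 171, 101]… (length divides ord_211(161)).
The orbit structure of x ↦ 161x mod 211: 11 orbits of sizes [21, 21, 21, 21, 21, 21, 21, 21, 21, 21, 1].
Σ(ℓ_i−1) = 211−11 = 200; sign = (−1)^200 = +1.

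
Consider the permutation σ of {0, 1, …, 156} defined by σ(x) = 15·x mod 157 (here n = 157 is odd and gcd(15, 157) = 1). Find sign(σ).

Orbit of 56 under x↦15x: [56, 55, 40, 129, 51, 137, 14]… (length divides ord_157(15)).
Decompose π into cycles: lengths [156, 1] (2 cycles, including the fixed point 0).
157 − 2 = 155 transpositions; sign(π) = (−1)^155 = -1.
The Jacobi symbol (15|157) = -1 (Zolotarev) agrees.

-1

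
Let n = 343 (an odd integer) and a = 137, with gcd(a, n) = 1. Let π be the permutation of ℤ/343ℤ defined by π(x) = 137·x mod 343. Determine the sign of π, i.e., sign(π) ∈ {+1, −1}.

+1

Orbit of 93 under x↦137x: [93, 50, 333, 2, 274, 151, 107]… (length divides ord_343(137)).
The orbit structure of x ↦ 137x mod 343: 7 orbits of sizes [147, 147, 21, 21, 3, 3, 1].
sign(π) = (−1)^{n − #cycles} = (−1)^{343−7} = (−1)^336 = +1.
(137|343)_J = +1 (Zolotarev's lemma cross-check).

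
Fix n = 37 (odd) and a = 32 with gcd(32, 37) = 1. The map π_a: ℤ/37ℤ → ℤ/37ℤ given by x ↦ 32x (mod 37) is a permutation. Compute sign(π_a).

Trace 29: π^k(29) = [29, 3, 22, 1, 32, 25, 23] for k=0..6.
π_32 has 2 disjoint cycles with lengths [36, 1] on {0,…,36}.
With 2 cycles on 37 points, sign = (−1)^{37−2} = -1.
Via Zolotarev, sign(π_{32}) = (32|37) = -1.

-1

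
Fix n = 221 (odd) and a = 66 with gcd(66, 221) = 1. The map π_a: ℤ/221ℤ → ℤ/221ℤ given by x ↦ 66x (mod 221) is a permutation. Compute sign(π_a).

Trace 66: π^k(66) = [66, 157, 196, 118, 53, 183, 144] for k=0..6.
Decompose π into cycles: lengths [8, 8, 8, 8, 8, 8, 8, 8, 8, 8, 8, 8, 8, 8, 8, 8, 8, 8, 8, 8, 8, 8, 8, 8, 8, 8, 1, 1, 1, 1, 1, 1, 1, 1, 1, 1, 1, 1, 1] (39 cycles, including the fixed point 0).
221 − 39 = 182 transpositions; sign(π) = (−1)^182 = +1.
(66|221)_J = +1 (Zolotarev's lemma cross-check).

+1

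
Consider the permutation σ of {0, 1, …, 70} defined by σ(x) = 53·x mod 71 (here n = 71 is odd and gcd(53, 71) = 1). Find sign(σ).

-1

Orbit of 17 under x↦53x: [17, 49, 41, 43, 7, 16, 67]… (length divides ord_71(53)).
The orbit structure of x ↦ 53x mod 71: 2 orbits of sizes [70, 1].
With 2 cycles on 71 points, sign = (−1)^{71−2} = -1.
Check: (53/71) = -1 by Zolotarev.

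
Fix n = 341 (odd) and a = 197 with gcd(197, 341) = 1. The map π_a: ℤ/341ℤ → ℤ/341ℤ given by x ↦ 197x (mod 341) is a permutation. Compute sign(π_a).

Trace 230: π^k(230) = [230, 298, 54, 67, 241, 78, 21] for k=0..6.
Cycle type of π: 30×11 + 2×5 + 1; total 17 cycles.
sign(π) = (−1)^{n − #cycles} = (−1)^{341−17} = (−1)^324 = +1.

+1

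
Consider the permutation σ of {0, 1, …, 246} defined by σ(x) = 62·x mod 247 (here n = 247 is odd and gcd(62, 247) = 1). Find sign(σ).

+1

Start at x=244: 244 → 61 → 77 → 81 → 82 → 144 → 36 → … (one orbit).
π_62 has 17 disjoint cycles with lengths [18, 18, 18, 18, 18, 18, 18, 18, 18, 18, 18, 18, 9, 9, 6, 6, 1] on {0,…,246}.
n − c = 247 − 17 = 230; sign = (−1)^230 = +1.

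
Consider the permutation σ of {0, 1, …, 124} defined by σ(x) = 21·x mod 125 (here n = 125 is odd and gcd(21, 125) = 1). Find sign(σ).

+1

Orbit of 51 under x↦21x: [51, 71, 116, 61, 31, 26, 46]… (length divides ord_125(21)).
The orbit structure of x ↦ 21x mod 125: 13 orbits of sizes [25, 25, 25, 25, 5, 5, 5, 5, 1, 1, 1, 1, 1].
13 cycles on 125: each ℓ→(−1)^(ℓ−1), product (−1)^112 = +1.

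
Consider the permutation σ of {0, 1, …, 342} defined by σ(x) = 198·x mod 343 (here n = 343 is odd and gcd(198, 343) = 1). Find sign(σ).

Trace 268: π^k(268) = [268, 242, 239, 331, 25, 148, 149] for k=0..6.
Cycle type of π: 147×2 + 21×2 + 3×2 + 1; total 7 cycles.
sign(π) = (−1)^{n − #cycles} = (−1)^{343−7} = (−1)^336 = +1.

+1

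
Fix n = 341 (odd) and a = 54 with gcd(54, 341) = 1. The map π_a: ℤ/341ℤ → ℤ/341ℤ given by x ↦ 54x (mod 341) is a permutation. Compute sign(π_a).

+1

Orbit of 188 under x↦54x: [188, 263, 221, 340, 287, 153, 78]… (length divides ord_341(54)).
The orbit structure of x ↦ 54x mod 341: 39 orbits of sizes [10, 10, 10, 10, 10, 10, 10, 10, 10, 10, 10, 10, 10, 10, 10, 10, 10, 10, 10, 10, 10, 10, 10, 10, 10, 10, 10, 10, 10, 10, 10, 10, 10, 2, 2, 2, 2, 2, 1].
Σ(ℓ_i−1) = 341−39 = 302; sign = (−1)^302 = +1.
Zolotarev: (54|341) = +1, matching the cycle-count sign.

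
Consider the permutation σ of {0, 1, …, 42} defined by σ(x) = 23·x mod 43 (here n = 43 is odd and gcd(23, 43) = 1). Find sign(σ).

Orbit of 23 under x↦23x: [23, 13, 41, 40, 17, 4, 6]… (length divides ord_43(23)).
Cycle type of π: 21×2 + 1; total 3 cycles.
3 cycles on 43: each ℓ→(−1)^(ℓ−1), product (−1)^40 = +1.
Via Zolotarev, sign(π_{23}) = (23|43) = +1.

+1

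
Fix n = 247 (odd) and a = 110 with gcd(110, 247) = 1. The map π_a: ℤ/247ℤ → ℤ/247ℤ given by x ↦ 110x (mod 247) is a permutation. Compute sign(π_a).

Orbit of 199 under x↦110x: [199, 154, 144, 32, 62, 151, 61]… (length divides ord_247(110)).
The orbit structure of x ↦ 110x mod 247: 9 orbits of sizes [36, 36, 36, 36, 36, 36, 18, 12, 1].
9 cycles on 247: each ℓ→(−1)^(ℓ−1), product (−1)^238 = +1.
Zolotarev: (110|247) = +1, matching the cycle-count sign.

+1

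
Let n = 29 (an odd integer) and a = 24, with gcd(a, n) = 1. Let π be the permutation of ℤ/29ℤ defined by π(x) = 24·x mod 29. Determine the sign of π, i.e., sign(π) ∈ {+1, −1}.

Start at x=23: 23 → 1 → 24 → 25 → 20 → 16 → 7 → 23 (one orbit).
Cycle lengths of π_24 on ℤ/29ℤ: [7, 7, 7, 7, 1]; 5 cycles in total.
5 cycles on 29: each ℓ→(−1)^(ℓ−1), product (−1)^24 = +1.

+1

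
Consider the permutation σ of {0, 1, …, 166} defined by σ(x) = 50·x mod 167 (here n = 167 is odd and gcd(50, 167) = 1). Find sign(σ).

Orbit of 122 under x↦50x: [122, 88, 58, 61, 44, 29, 114]… (length divides ord_167(50)).
3 cycles of lengths [83, 83, 1].
n − c = 167 − 3 = 164; sign = (−1)^164 = +1.
Via Zolotarev, sign(π_{50}) = (50|167) = +1.

+1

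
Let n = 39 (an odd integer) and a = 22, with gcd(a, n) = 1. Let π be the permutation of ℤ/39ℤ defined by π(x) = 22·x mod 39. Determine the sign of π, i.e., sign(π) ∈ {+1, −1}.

Trace 16: π^k(16) = [16, 1, 22] for k=0..2.
Cycle lengths of π_22 on ℤ/39ℤ: [3, 3, 3, 3, 3, 3, 3, 3, 3, 3, 3, 3, 1, 1, 1]; 15 cycles in total.
39 − 15 = 24 transpositions; sign(π) = (−1)^24 = +1.

+1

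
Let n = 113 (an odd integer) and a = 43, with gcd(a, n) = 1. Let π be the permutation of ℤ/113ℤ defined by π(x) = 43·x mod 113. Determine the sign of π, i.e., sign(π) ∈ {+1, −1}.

Orbit of 75 under x↦43x: [75, 61, 24, 15, 80, 50, 3]… (length divides ord_113(43)).
π_43 has 2 disjoint cycles with lengths [112, 1] on {0,…,112}.
Σ(ℓ_i−1) = 113−2 = 111; sign = (−1)^111 = -1.
The Jacobi symbol (43|113) = -1 (Zolotarev) agrees.

-1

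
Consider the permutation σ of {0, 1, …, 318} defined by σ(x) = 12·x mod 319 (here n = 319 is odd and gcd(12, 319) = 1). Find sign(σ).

Orbit of 144 under x↦12x: [144, 133, 1, 12]… (length divides ord_319(12)).
Decompose π into cycles: lengths [4, 4, 4, 4, 4, 4, 4, 4, 4, 4, 4, 4, 4, 4, 4, 4, 4, 4, 4, 4, 4, 4, 4, 4, 4, 4, 4, 4, 4, 4, 4, 4, 4, 4, 4, 4, 4, 4, 4, 4, 4, 4, 4, 4, 4, 4, 4, 4, 4, 4, 4, 4, 4, 4, 4, 4, 4, 4, 4, 4, 4, 4, 4, 4, 4, 4, 4, 4, 4, 4, 4, 4, 4, 4, 4, 4, 4, 1, 1, 1, 1, 1, 1, 1, 1, 1, 1, 1] (88 cycles, including the fixed point 0).
sign(π) = (−1)^{n − #cycles} = (−1)^{319−88} = (−1)^231 = -1.
(12|319)_J = -1 (Zolotarev's lemma cross-check).

-1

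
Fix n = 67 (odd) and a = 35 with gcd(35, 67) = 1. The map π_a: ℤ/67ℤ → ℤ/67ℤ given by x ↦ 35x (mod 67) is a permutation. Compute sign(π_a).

+1

Orbit of 10 under x↦35x: [10, 15, 56, 17, 59, 55, 49]… (length divides ord_67(35)).
Cycle type of π: 33×2 + 1; total 3 cycles.
n − c = 67 − 3 = 64; sign = (−1)^64 = +1.
(35|67)_J = +1 (Zolotarev's lemma cross-check).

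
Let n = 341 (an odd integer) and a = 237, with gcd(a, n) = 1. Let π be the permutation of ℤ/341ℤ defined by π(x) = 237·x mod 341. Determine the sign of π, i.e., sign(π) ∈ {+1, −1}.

-1

Start at x=200: 200 → 1 → 237 → 245 → 95 → 9 → 87 → … (one orbit).
Cycle type of π: 30×10 + 15×2 + 10 + 1; total 14 cycles.
With 14 cycles on 341 points, sign = (−1)^{341−14} = -1.
Zolotarev: (237|341) = -1, matching the cycle-count sign.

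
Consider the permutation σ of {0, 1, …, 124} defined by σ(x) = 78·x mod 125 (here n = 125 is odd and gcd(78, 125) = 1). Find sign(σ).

-1

Orbit of 58 under x↦78x: [58, 24, 122, 16, 123, 94, 82]… (length divides ord_125(78)).
The orbit structure of x ↦ 78x mod 125: 4 orbits of sizes [100, 20, 4, 1].
With 4 cycles on 125 points, sign = (−1)^{125−4} = -1.
Zolotarev: (78|125) = -1, matching the cycle-count sign.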